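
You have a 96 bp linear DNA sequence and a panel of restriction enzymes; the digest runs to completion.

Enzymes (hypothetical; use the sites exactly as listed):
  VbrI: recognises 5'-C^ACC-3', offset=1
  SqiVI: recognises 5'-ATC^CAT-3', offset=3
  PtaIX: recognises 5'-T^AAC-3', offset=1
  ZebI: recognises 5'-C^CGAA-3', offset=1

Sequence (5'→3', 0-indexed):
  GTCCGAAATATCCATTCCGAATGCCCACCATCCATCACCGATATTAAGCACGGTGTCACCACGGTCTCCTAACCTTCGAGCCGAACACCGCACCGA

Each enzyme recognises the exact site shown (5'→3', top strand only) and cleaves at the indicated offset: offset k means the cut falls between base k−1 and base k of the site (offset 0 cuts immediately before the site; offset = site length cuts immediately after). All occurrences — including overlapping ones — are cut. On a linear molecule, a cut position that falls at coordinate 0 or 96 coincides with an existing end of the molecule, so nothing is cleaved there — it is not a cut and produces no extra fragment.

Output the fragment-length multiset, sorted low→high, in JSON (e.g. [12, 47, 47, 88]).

[3,4,5,5,5,5,6,9,9,11,13,21]

Site scan:
  VbrI (CACC, off=1): starts [25, 35, 56, 85, 90] → cuts [26, 36, 57, 86, 91]
  SqiVI (ATCCAT, off=3): starts [9, 29] → cuts [12, 32]
  PtaIX (TAAC, off=1): starts [69] → cuts [70]
  ZebI (CCGAA, off=1): starts [2, 16, 80] → cuts [3, 17, 81]

All cut coordinates (distinct, sorted): [3, 12, 17, 26, 32, 36, 57, 70, 81, 86, 91]

Fragment lengths:
  [0,3): 3 bp
  [3,12): 9 bp
  [12,17): 5 bp
  [17,26): 9 bp
  [26,32): 6 bp
  [32,36): 4 bp
  [36,57): 21 bp
  [57,70): 13 bp
  [70,81): 11 bp
  [81,86): 5 bp
  [86,91): 5 bp
  [91,96): 5 bp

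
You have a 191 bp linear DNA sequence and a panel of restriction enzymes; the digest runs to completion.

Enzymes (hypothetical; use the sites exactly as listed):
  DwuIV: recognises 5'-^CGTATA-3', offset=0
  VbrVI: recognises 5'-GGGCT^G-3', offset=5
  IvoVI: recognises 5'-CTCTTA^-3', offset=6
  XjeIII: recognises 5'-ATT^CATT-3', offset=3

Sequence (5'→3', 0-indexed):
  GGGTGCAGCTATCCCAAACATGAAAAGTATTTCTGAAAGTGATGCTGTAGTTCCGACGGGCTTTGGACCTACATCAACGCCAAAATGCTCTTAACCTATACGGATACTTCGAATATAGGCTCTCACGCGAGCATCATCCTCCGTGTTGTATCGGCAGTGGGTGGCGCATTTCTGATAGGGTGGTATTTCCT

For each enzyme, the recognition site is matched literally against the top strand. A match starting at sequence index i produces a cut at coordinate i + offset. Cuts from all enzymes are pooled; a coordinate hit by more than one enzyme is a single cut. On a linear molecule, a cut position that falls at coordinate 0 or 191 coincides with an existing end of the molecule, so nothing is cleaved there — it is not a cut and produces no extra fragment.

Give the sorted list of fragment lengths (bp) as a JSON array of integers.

Scan for sites:
  DwuIV (CGTATA, off=0): no sites
  VbrVI (GGGCTG, off=5): no sites
  IvoVI (CTCTTA, off=6): starts [87] → cuts [93]
  XjeIII (ATTCATT, off=3): no sites

All cut coordinates (distinct, sorted): [93]

Fragment lengths:
  [0,93): 93 bp
  [93,191): 98 bp

[93,98]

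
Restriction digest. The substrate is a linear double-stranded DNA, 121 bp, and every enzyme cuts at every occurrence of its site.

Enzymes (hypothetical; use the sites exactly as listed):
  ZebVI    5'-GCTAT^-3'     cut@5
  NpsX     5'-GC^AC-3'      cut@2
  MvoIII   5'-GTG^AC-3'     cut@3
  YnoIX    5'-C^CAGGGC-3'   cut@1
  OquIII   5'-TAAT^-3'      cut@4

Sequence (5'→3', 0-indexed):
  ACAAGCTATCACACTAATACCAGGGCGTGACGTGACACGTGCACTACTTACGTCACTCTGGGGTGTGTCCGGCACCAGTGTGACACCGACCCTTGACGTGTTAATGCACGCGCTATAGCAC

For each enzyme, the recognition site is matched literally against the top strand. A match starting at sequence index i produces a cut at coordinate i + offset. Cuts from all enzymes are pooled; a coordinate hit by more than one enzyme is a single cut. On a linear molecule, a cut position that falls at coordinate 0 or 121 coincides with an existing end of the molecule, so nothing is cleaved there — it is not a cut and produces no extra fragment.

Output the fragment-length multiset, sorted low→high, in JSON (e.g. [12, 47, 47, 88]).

Per-enzyme occurrences:
  ZebVI (GCTAT, off=5): starts [4, 111] → cuts [9, 116]
  NpsX (GCAC, off=2): starts [40, 71, 105, 117] → cuts [42, 73, 107, 119]
  MvoIII (GTGAC, off=3): starts [26, 31, 79] → cuts [29, 34, 82]
  YnoIX (CCAGGGC, off=1): starts [19] → cuts [20]
  OquIII (TAAT, off=4): starts [14, 101] → cuts [18, 105]

All cut coordinates (distinct, sorted): [9, 18, 20, 29, 34, 42, 73, 82, 105, 107, 116, 119]

Fragment lengths:
  [0,9): 9 bp
  [9,18): 9 bp
  [18,20): 2 bp
  [20,29): 9 bp
  [29,34): 5 bp
  [34,42): 8 bp
  [42,73): 31 bp
  [73,82): 9 bp
  [82,105): 23 bp
  [105,107): 2 bp
  [107,116): 9 bp
  [116,119): 3 bp
  [119,121): 2 bp

[2,2,2,3,5,8,9,9,9,9,9,23,31]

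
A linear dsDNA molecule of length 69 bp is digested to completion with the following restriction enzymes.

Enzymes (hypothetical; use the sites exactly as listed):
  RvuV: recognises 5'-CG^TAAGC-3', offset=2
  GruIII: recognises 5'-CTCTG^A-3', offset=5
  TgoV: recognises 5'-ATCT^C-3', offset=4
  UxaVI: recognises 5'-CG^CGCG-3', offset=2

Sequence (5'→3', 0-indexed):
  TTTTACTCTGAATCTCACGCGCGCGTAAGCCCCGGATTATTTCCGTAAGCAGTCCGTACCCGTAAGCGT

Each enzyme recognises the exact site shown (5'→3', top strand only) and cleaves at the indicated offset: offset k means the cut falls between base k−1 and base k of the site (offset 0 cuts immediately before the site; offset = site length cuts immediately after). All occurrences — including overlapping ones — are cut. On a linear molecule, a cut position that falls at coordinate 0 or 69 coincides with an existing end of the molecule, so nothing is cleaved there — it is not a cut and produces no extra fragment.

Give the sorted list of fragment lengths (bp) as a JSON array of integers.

Site scan:
  RvuV (CGTAAGC, off=2): starts [23, 43, 60] → cuts [25, 45, 62]
  GruIII (CTCTGA, off=5): starts [5] → cuts [10]
  TgoV (ATCTC, off=4): starts [11] → cuts [15]
  UxaVI (CGCGCG, off=2): starts [17, 19] → cuts [19, 21]

Pooled cuts: [10, 15, 19, 21, 25, 45, 62]

Fragment lengths:
  [0,10): 10 bp
  [10,15): 5 bp
  [15,19): 4 bp
  [19,21): 2 bp
  [21,25): 4 bp
  [25,45): 20 bp
  [45,62): 17 bp
  [62,69): 7 bp

[2,4,4,5,7,10,17,20]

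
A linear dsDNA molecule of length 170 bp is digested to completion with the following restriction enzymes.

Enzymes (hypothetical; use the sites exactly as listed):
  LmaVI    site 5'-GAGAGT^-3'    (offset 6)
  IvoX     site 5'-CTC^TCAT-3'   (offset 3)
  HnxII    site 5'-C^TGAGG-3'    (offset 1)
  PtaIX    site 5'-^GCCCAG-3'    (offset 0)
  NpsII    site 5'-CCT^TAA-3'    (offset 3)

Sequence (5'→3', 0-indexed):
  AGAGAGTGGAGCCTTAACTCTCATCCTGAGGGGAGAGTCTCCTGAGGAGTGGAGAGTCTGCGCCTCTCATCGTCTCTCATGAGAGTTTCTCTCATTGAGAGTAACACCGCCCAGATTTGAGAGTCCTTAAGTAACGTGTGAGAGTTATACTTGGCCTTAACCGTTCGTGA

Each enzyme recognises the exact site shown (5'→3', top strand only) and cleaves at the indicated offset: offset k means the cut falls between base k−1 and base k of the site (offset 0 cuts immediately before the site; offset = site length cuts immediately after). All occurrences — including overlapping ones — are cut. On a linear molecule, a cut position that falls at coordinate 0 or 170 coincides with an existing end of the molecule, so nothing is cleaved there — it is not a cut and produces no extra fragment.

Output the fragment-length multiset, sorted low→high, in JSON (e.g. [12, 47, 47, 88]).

Per-enzyme occurrences:
  LmaVI GAGAGT/6: at [1, 32, 51, 80, 96, 118, 139] ⇒ [7, 38, 57, 86, 102, 124, 145]
  IvoX CTCTCAT/3: at [17, 63, 73, 88] ⇒ [20, 66, 76, 91]
  HnxII CTGAGG/1: at [25, 41] ⇒ [26, 42]
  PtaIX GCCCAG/0: at [108] ⇒ [108]
  NpsII CCTTAA/3: at [11, 124, 154] ⇒ [14, 127, 157]

All cut coordinates (distinct, sorted): [7, 14, 20, 26, 38, 42, 57, 66, 76, 86, 91, 102, 108, 124, 127, 145, 157]

Fragment lengths:
  [0,7): 7 bp
  [7,14): 7 bp
  [14,20): 6 bp
  [20,26): 6 bp
  [26,38): 12 bp
  [38,42): 4 bp
  [42,57): 15 bp
  [57,66): 9 bp
  [66,76): 10 bp
  [76,86): 10 bp
  [86,91): 5 bp
  [91,102): 11 bp
  [102,108): 6 bp
  [108,124): 16 bp
  [124,127): 3 bp
  [127,145): 18 bp
  [145,157): 12 bp
  [157,170): 13 bp

[3,4,5,6,6,6,7,7,9,10,10,11,12,12,13,15,16,18]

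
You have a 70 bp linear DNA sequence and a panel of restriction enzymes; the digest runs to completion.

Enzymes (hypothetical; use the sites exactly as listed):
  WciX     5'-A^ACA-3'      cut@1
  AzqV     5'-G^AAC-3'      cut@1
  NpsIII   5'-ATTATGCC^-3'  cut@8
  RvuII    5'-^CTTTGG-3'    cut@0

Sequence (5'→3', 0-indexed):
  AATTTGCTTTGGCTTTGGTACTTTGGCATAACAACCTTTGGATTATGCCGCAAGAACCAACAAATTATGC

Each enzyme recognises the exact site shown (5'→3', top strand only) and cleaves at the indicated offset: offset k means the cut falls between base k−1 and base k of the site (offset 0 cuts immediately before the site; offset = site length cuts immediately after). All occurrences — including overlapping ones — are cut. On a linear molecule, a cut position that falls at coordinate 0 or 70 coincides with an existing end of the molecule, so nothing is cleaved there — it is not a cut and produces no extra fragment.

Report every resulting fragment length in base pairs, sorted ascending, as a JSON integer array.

Scan for sites:
  WciX (AACA, off=1): starts [29, 58] → cuts [30, 59]
  AzqV (GAAC, off=1): starts [53] → cuts [54]
  NpsIII (ATTATGCC, off=8): starts [41] → cuts [49]
  RvuII (CTTTGG, off=0): starts [6, 12, 20, 35] → cuts [6, 12, 20, 35]

All cut coordinates (distinct, sorted): [6, 12, 20, 30, 35, 49, 54, 59]

Fragment lengths:
  [0,6): 6 bp
  [6,12): 6 bp
  [12,20): 8 bp
  [20,30): 10 bp
  [30,35): 5 bp
  [35,49): 14 bp
  [49,54): 5 bp
  [54,59): 5 bp
  [59,70): 11 bp

[5,5,5,6,6,8,10,11,14]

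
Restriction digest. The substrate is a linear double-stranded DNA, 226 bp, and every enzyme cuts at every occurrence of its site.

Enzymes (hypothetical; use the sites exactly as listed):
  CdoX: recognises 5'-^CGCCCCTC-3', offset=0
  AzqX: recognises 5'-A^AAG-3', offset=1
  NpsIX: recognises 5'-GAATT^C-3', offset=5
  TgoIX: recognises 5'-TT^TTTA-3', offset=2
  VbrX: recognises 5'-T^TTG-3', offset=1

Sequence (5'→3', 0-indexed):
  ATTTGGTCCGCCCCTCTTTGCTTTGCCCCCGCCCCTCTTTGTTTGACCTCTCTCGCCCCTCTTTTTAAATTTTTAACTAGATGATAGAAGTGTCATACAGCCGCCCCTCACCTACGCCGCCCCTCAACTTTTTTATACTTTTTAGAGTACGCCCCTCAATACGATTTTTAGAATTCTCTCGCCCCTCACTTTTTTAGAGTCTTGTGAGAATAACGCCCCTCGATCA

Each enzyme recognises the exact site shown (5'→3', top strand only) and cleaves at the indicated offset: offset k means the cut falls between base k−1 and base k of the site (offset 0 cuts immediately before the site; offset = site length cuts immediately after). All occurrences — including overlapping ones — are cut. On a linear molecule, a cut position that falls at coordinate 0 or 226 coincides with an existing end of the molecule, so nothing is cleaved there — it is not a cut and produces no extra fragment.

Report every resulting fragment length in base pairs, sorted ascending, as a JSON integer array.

[2,4,4,5,6,7,8,9,9,9,9,9,10,11,13,13,14,16,17,21,30]

Scan for sites:
  CdoX (CGCCCCTC, off=0): starts [8, 29, 53, 101, 117, 149, 179, 213] → cuts [8, 29, 53, 101, 117, 149, 179, 213]
  AzqX (AAAG, off=1): no sites
  NpsIX (GAATTC, off=5): starts [170] → cuts [175]
  TgoIX (TTTTTA, off=2): starts [61, 69, 129, 138, 164, 190] → cuts [63, 71, 131, 140, 166, 192]
  VbrX (TTTG, off=1): starts [1, 16, 21, 37, 41] → cuts [2, 17, 22, 38, 42]

All cut coordinates (distinct, sorted): [2, 8, 17, 22, 29, 38, 42, 53, 63, 71, 101, 117, 131, 140, 149, 166, 175, 179, 192, 213]

Fragments:
  [0,2): 2 bp
  [2,8): 6 bp
  [8,17): 9 bp
  [17,22): 5 bp
  [22,29): 7 bp
  [29,38): 9 bp
  [38,42): 4 bp
  [42,53): 11 bp
  [53,63): 10 bp
  [63,71): 8 bp
  [71,101): 30 bp
  [101,117): 16 bp
  [117,131): 14 bp
  [131,140): 9 bp
  [140,149): 9 bp
  [149,166): 17 bp
  [166,175): 9 bp
  [175,179): 4 bp
  [179,192): 13 bp
  [192,213): 21 bp
  [213,226): 13 bp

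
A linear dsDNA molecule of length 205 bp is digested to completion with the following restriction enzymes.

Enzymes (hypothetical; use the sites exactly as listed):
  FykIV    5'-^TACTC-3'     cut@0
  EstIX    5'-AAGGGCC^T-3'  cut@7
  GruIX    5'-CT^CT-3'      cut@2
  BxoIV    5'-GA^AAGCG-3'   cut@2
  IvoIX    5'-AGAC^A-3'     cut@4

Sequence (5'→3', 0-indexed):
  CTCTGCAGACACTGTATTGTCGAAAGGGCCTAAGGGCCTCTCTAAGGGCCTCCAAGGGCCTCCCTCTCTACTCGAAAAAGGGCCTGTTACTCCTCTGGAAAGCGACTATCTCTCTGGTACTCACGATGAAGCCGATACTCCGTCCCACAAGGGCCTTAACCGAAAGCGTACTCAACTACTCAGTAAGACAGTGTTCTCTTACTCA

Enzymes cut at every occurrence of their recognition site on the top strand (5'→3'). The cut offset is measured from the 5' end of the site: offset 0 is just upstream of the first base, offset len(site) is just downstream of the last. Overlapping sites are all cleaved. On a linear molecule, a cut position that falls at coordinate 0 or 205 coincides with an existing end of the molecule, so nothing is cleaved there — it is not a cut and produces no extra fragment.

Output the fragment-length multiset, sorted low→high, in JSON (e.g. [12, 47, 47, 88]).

[1,1,2,2,2,2,2,3,4,5,5,5,6,7,8,8,8,8,8,9,10,12,13,16,18,20,20]

Scan for sites:
  FykIV TACTC/0: at [68, 87, 117, 135, 168, 176, 199] ⇒ [68, 87, 117, 135, 168, 176, 199]
  EstIX AAGGGCCT/7: at [23, 31, 43, 53, 77, 148] ⇒ [30, 38, 50, 60, 84, 155]
  GruIX CTCT/2: at [0, 37, 39, 63, 65, 92, 109, 111, 195] ⇒ [2, 39, 41, 65, 67, 94, 111, 113, 197]
  BxoIV GAAAGCG/2: at [97, 161] ⇒ [99, 163]
  IvoIX AGACA/4: at [6, 185] ⇒ [10, 189]

Pooled cuts: [2, 10, 30, 38, 39, 41, 50, 60, 65, 67, 68, 84, 87, 94, 99, 111, 113, 117, 135, 155, 163, 168, 176, 189, 197, 199]

Fragments:
  [0,2): 2 bp
  [2,10): 8 bp
  [10,30): 20 bp
  [30,38): 8 bp
  [38,39): 1 bp
  [39,41): 2 bp
  [41,50): 9 bp
  [50,60): 10 bp
  [60,65): 5 bp
  [65,67): 2 bp
  [67,68): 1 bp
  [68,84): 16 bp
  [84,87): 3 bp
  [87,94): 7 bp
  [94,99): 5 bp
  [99,111): 12 bp
  [111,113): 2 bp
  [113,117): 4 bp
  [117,135): 18 bp
  [135,155): 20 bp
  [155,163): 8 bp
  [163,168): 5 bp
  [168,176): 8 bp
  [176,189): 13 bp
  [189,197): 8 bp
  [197,199): 2 bp
  [199,205): 6 bp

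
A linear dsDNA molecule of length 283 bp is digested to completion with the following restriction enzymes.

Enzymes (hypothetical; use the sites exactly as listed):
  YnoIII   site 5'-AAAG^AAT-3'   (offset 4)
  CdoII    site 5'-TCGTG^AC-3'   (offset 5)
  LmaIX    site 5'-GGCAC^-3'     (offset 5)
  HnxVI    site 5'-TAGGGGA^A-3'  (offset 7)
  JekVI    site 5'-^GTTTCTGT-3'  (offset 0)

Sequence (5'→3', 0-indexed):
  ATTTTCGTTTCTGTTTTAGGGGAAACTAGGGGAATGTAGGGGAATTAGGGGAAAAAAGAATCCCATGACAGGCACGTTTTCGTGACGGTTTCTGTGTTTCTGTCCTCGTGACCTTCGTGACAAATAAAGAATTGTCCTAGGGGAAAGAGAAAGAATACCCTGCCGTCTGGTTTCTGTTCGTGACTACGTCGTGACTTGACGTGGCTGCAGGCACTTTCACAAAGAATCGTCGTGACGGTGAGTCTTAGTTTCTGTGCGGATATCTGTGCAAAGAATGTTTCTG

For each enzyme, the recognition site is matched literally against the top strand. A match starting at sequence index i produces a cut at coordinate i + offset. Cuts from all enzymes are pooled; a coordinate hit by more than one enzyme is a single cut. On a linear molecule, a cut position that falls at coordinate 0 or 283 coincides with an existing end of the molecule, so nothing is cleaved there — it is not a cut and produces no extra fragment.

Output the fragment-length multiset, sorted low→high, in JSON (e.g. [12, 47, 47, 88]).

[3,6,6,8,9,9,9,9,10,10,10,10,10,10,11,13,13,15,15,16,17,17,21,26]

Per-enzyme occurrences:
  YnoIII (AAAGAAT, off=4): starts [54, 125, 149, 220, 269] → cuts [58, 129, 153, 224, 273]
  CdoII (TCGTGAC, off=5): starts [79, 105, 114, 177, 188, 229] → cuts [84, 110, 119, 182, 193, 234]
  LmaIX (GGCAC, off=5): starts [70, 209] → cuts [75, 214]
  HnxVI (TAGGGGAA, off=7): starts [16, 26, 36, 45, 137] → cuts [23, 33, 43, 52, 144]
  JekVI (GTTTCTGT, off=0): starts [6, 87, 95, 169, 247] → cuts [6, 87, 95, 169, 247]

Pooled cuts: [6, 23, 33, 43, 52, 58, 75, 84, 87, 95, 110, 119, 129, 144, 153, 169, 182, 193, 214, 224, 234, 247, 273]

Fragments:
  [0,6): 6 bp
  [6,23): 17 bp
  [23,33): 10 bp
  [33,43): 10 bp
  [43,52): 9 bp
  [52,58): 6 bp
  [58,75): 17 bp
  [75,84): 9 bp
  [84,87): 3 bp
  [87,95): 8 bp
  [95,110): 15 bp
  [110,119): 9 bp
  [119,129): 10 bp
  [129,144): 15 bp
  [144,153): 9 bp
  [153,169): 16 bp
  [169,182): 13 bp
  [182,193): 11 bp
  [193,214): 21 bp
  [214,224): 10 bp
  [224,234): 10 bp
  [234,247): 13 bp
  [247,273): 26 bp
  [273,283): 10 bp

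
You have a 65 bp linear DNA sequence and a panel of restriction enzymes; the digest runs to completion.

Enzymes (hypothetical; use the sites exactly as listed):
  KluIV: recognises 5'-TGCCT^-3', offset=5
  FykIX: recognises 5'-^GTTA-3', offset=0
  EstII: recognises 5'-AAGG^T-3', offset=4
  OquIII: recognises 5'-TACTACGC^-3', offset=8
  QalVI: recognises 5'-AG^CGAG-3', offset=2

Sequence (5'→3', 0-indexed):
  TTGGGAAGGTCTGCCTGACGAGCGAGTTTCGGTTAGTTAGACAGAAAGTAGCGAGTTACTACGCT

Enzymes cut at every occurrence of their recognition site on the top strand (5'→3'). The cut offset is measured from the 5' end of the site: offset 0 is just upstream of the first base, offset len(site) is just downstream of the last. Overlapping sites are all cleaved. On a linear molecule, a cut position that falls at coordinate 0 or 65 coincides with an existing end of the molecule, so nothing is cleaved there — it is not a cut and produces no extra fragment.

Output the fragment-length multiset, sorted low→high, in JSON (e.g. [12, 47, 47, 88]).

Site scan:
  KluIV (TGCCT, off=5): starts [11] → cuts [16]
  FykIX (GTTA, off=0): starts [31, 35, 54] → cuts [31, 35, 54]
  EstII (AAGGT, off=4): starts [5] → cuts [9]
  OquIII (TACTACGC, off=8): starts [56] → cuts [64]
  QalVI (AGCGAG, off=2): starts [20, 49] → cuts [22, 51]

Pooled cuts: [9, 16, 22, 31, 35, 51, 54, 64]

Fragments:
  [0,9): 9 bp
  [9,16): 7 bp
  [16,22): 6 bp
  [22,31): 9 bp
  [31,35): 4 bp
  [35,51): 16 bp
  [51,54): 3 bp
  [54,64): 10 bp
  [64,65): 1 bp

[1,3,4,6,7,9,9,10,16]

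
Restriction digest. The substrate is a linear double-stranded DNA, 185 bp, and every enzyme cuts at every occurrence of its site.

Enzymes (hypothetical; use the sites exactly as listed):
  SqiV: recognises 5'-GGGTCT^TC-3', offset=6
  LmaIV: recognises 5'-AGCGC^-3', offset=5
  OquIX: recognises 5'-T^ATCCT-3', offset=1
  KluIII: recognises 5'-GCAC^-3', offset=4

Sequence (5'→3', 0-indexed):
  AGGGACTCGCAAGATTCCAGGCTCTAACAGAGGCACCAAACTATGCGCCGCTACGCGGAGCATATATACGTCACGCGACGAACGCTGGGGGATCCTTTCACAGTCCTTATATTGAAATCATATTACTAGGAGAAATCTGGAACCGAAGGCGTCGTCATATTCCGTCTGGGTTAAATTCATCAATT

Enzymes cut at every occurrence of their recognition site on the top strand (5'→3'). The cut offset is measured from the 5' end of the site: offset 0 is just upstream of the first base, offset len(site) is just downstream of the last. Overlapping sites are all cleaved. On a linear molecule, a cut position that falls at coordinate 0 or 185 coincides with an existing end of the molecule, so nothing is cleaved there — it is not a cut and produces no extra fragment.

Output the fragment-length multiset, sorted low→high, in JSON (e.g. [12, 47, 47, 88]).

[36,149]

Site scan:
  SqiV (GGGTCTTC, off=6): no sites
  LmaIV (AGCGC, off=5): no sites
  OquIX (TATCCT, off=1): no sites
  KluIII GCAC/4: at [32] ⇒ [36]

All cut coordinates (distinct, sorted): [36]

Fragments:
  [0,36): 36 bp
  [36,185): 149 bp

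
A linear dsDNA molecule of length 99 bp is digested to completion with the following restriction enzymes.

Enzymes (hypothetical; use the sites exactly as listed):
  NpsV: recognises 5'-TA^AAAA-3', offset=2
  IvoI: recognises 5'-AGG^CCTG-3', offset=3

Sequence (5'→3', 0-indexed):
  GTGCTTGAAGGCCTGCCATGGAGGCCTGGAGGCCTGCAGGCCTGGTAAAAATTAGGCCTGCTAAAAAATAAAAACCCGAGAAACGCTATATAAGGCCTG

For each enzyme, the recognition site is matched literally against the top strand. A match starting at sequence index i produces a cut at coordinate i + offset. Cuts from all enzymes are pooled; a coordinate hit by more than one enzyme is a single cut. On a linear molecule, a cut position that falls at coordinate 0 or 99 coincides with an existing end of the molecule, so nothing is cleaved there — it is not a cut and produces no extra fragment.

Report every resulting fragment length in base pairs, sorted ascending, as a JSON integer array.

[4,7,7,7,8,8,9,11,13,25]

Scan for sites:
  NpsV TAAAAA/2: at [45, 61, 68] ⇒ [47, 63, 70]
  IvoI AGGCCTG/3: at [8, 21, 29, 37, 53, 92] ⇒ [11, 24, 32, 40, 56, 95]

All cut coordinates (distinct, sorted): [11, 24, 32, 40, 47, 56, 63, 70, 95]

Fragments:
  [0,11): 11 bp
  [11,24): 13 bp
  [24,32): 8 bp
  [32,40): 8 bp
  [40,47): 7 bp
  [47,56): 9 bp
  [56,63): 7 bp
  [63,70): 7 bp
  [70,95): 25 bp
  [95,99): 4 bp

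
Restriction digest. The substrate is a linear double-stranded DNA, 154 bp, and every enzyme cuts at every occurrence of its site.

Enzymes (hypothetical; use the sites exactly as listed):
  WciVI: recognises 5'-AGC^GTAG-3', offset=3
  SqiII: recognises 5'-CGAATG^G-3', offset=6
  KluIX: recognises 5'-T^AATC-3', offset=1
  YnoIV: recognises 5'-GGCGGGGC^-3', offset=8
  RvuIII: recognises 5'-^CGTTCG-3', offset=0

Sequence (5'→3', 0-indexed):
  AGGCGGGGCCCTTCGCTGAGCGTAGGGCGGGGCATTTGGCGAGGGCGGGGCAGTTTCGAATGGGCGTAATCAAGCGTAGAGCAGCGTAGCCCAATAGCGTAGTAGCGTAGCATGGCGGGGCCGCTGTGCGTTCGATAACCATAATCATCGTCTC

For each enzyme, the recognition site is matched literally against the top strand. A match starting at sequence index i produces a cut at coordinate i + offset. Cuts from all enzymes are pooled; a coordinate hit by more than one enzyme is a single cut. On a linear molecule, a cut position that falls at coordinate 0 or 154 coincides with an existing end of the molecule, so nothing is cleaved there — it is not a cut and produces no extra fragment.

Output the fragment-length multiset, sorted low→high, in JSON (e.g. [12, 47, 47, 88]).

Site scan:
  WciVI (AGCGTAG, off=3): starts [18, 72, 82, 95, 103] → cuts [21, 75, 85, 98, 106]
  SqiII (CGAATGG, off=6): starts [56] → cuts [62]
  KluIX (TAATC, off=1): starts [66, 141] → cuts [67, 142]
  YnoIV (GGCGGGGC, off=8): starts [1, 25, 43, 113] → cuts [9, 33, 51, 121]
  RvuIII (CGTTCG, off=0): starts [128] → cuts [128]

All cut coordinates (distinct, sorted): [9, 21, 33, 51, 62, 67, 75, 85, 98, 106, 121, 128, 142]

Fragments:
  [0,9): 9 bp
  [9,21): 12 bp
  [21,33): 12 bp
  [33,51): 18 bp
  [51,62): 11 bp
  [62,67): 5 bp
  [67,75): 8 bp
  [75,85): 10 bp
  [85,98): 13 bp
  [98,106): 8 bp
  [106,121): 15 bp
  [121,128): 7 bp
  [128,142): 14 bp
  [142,154): 12 bp

[5,7,8,8,9,10,11,12,12,12,13,14,15,18]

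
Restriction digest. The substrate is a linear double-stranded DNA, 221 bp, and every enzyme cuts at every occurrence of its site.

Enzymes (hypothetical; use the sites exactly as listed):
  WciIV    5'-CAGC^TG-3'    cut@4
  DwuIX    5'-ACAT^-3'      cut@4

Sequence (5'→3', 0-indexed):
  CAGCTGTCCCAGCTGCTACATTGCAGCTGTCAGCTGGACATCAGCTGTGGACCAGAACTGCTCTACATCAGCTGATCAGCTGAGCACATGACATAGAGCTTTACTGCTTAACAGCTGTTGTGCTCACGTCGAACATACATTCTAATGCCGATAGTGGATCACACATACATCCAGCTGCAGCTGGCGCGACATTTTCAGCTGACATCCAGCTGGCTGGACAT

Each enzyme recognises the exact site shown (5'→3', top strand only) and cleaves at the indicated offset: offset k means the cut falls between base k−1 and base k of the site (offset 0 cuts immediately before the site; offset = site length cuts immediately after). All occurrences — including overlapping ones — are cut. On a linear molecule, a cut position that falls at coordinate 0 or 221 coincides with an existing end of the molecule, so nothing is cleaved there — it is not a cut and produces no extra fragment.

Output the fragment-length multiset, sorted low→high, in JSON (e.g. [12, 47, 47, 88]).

Site scan:
  WciIV (CAGCTG, off=4): starts [0, 9, 23, 30, 41, 68, 76, 111, 171, 177, 195, 206] → cuts [4, 13, 27, 34, 45, 72, 80, 115, 175, 181, 199, 210]
  DwuIX (ACAT, off=4): starts [17, 37, 64, 85, 90, 132, 136, 162, 166, 188, 201, 217] → cuts [21, 41, 68, 89, 94, 136, 140, 166, 170, 192, 205] (position 221 is a terminus of the linear molecule — no cut)

All cut coordinates (distinct, sorted): [4, 13, 21, 27, 34, 41, 45, 68, 72, 80, 89, 94, 115, 136, 140, 166, 170, 175, 181, 192, 199, 205, 210]

Fragments:
  [0,4): 4 bp
  [4,13): 9 bp
  [13,21): 8 bp
  [21,27): 6 bp
  [27,34): 7 bp
  [34,41): 7 bp
  [41,45): 4 bp
  [45,68): 23 bp
  [68,72): 4 bp
  [72,80): 8 bp
  [80,89): 9 bp
  [89,94): 5 bp
  [94,115): 21 bp
  [115,136): 21 bp
  [136,140): 4 bp
  [140,166): 26 bp
  [166,170): 4 bp
  [170,175): 5 bp
  [175,181): 6 bp
  [181,192): 11 bp
  [192,199): 7 bp
  [199,205): 6 bp
  [205,210): 5 bp
  [210,221): 11 bp

[4,4,4,4,4,5,5,5,6,6,6,7,7,7,8,8,9,9,11,11,21,21,23,26]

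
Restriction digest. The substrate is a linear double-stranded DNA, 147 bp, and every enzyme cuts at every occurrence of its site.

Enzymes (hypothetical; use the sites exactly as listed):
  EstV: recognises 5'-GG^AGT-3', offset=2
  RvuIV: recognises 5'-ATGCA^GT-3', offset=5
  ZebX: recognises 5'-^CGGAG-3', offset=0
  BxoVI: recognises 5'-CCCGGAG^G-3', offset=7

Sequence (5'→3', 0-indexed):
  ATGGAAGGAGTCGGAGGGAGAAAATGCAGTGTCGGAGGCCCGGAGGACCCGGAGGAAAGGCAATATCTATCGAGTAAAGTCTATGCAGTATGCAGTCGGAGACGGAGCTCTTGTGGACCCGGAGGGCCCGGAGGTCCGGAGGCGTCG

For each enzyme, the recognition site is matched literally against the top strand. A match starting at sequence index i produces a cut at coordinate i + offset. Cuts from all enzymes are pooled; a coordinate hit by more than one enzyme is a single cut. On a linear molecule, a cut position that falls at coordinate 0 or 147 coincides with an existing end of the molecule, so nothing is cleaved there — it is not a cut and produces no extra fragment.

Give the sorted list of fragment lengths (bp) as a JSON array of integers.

Per-enzyme occurrences:
  EstV (GGAGT, off=2): starts [6] → cuts [8]
  RvuIV (ATGCAGT, off=5): starts [23, 82, 89] → cuts [28, 87, 94]
  ZebX (CGGAG, off=0): starts [11, 32, 40, 49, 96, 102, 119, 128, 136] → cuts [11, 32, 40, 49, 96, 102, 119, 128, 136]
  BxoVI (CCCGGAGG, off=7): starts [38, 47, 117, 126] → cuts [45, 54, 124, 133]

Pooled cuts: [8, 11, 28, 32, 40, 45, 49, 54, 87, 94, 96, 102, 119, 124, 128, 133, 136]

Fragment lengths:
  [0,8): 8 bp
  [8,11): 3 bp
  [11,28): 17 bp
  [28,32): 4 bp
  [32,40): 8 bp
  [40,45): 5 bp
  [45,49): 4 bp
  [49,54): 5 bp
  [54,87): 33 bp
  [87,94): 7 bp
  [94,96): 2 bp
  [96,102): 6 bp
  [102,119): 17 bp
  [119,124): 5 bp
  [124,128): 4 bp
  [128,133): 5 bp
  [133,136): 3 bp
  [136,147): 11 bp

[2,3,3,4,4,4,5,5,5,5,6,7,8,8,11,17,17,33]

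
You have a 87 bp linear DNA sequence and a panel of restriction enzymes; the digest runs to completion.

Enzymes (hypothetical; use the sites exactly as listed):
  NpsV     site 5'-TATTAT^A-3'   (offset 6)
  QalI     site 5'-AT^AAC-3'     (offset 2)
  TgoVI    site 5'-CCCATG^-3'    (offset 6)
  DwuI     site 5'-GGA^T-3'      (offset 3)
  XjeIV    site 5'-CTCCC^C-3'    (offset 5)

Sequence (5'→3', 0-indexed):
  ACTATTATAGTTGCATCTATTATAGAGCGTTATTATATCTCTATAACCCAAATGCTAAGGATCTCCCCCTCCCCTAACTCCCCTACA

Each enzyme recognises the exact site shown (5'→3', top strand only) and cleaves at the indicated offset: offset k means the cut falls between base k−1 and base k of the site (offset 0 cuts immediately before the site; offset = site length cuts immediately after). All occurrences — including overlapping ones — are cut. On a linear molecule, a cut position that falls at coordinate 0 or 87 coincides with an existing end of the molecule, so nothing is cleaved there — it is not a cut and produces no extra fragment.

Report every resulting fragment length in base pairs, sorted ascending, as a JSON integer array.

Site scan:
  NpsV (TATTATA, off=6): starts [2, 17, 30] → cuts [8, 23, 36]
  QalI (ATAAC, off=2): starts [42] → cuts [44]
  TgoVI (CCCATG, off=6): no sites
  DwuI (GGAT, off=3): starts [58] → cuts [61]
  XjeIV (CTCCCC, off=5): starts [62, 68, 77] → cuts [67, 73, 82]

Pooled cuts: [8, 23, 36, 44, 61, 67, 73, 82]

Fragments:
  [0,8): 8 bp
  [8,23): 15 bp
  [23,36): 13 bp
  [36,44): 8 bp
  [44,61): 17 bp
  [61,67): 6 bp
  [67,73): 6 bp
  [73,82): 9 bp
  [82,87): 5 bp

[5,6,6,8,8,9,13,15,17]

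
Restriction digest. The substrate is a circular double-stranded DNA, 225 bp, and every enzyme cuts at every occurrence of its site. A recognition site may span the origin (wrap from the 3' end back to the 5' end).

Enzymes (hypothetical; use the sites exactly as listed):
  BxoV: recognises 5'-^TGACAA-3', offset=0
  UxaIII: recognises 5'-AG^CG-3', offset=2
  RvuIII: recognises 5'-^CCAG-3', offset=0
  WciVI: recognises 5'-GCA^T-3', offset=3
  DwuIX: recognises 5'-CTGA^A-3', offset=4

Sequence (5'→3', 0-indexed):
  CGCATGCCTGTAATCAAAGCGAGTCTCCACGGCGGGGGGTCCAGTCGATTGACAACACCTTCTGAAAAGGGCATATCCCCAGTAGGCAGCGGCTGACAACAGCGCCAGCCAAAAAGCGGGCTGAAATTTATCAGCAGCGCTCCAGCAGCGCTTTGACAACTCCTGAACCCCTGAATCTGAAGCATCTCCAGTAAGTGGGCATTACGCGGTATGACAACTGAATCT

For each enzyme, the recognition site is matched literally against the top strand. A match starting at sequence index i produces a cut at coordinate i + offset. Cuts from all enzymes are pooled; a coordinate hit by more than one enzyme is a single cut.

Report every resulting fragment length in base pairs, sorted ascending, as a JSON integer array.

Scan for sites:
  BxoV TGACAA/0: at [49, 93, 153, 211] ⇒ [49, 93, 153, 211]
  UxaIII AGCG/2: at [17, 87, 100, 114, 135, 146] ⇒ [19, 89, 102, 116, 137, 148]
  RvuIII CCAG/0: at [40, 78, 104, 141, 187] ⇒ [40, 78, 104, 141, 187]
  WciVI GCAT/3: at [1, 70, 181, 198] ⇒ [4, 73, 184, 201]
  DwuIX CTGAA/4: at [61, 120, 162, 170, 176, 217] ⇒ [65, 124, 166, 174, 180, 221]

Pooled cuts: [4, 19, 40, 49, 65, 73, 78, 89, 93, 102, 104, 116, 124, 137, 141, 148, 153, 166, 174, 180, 184, 187, 201, 211, 221]

Fragment lengths:
  4→19: 15 bp
  19→40: 21 bp
  40→49: 9 bp
  49→65: 16 bp
  65→73: 8 bp
  73→78: 5 bp
  78→89: 11 bp
  89→93: 4 bp
  93→102: 9 bp
  102→104: 2 bp
  104→116: 12 bp
  116→124: 8 bp
  124→137: 13 bp
  137→141: 4 bp
  141→148: 7 bp
  148→153: 5 bp
  153→166: 13 bp
  166→174: 8 bp
  174→180: 6 bp
  180→184: 4 bp
  184→187: 3 bp
  187→201: 14 bp
  201→211: 10 bp
  211→221: 10 bp
  221→4 (wrap): 225-221+4 = 8 bp

[2,3,4,4,4,5,5,6,7,8,8,8,8,9,9,10,10,11,12,13,13,14,15,16,21]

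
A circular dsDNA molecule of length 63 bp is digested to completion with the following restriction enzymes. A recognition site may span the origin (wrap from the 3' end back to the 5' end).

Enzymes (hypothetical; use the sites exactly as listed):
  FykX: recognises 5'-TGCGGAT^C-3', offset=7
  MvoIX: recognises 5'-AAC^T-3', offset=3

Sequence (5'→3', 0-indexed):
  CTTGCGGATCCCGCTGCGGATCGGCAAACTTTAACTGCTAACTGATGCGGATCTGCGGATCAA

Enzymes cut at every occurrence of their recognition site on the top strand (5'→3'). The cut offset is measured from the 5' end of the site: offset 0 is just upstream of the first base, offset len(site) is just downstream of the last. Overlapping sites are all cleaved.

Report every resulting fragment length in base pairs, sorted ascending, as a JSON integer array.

[4,6,7,8,8,8,10,12]

Scan for sites:
  FykX TGCGGATC/7: at [2, 14, 45, 53] ⇒ [9, 21, 52, 60]
  MvoIX AACT/3: at [26, 32, 39, 61] ⇒ [1, 29, 35, 42]

Pooled cuts: [1, 9, 21, 29, 35, 42, 52, 60]

Fragments:
  1→9: 8 bp
  9→21: 12 bp
  21→29: 8 bp
  29→35: 6 bp
  35→42: 7 bp
  42→52: 10 bp
  52→60: 8 bp
  60→1 (wrap): 63-60+1 = 4 bp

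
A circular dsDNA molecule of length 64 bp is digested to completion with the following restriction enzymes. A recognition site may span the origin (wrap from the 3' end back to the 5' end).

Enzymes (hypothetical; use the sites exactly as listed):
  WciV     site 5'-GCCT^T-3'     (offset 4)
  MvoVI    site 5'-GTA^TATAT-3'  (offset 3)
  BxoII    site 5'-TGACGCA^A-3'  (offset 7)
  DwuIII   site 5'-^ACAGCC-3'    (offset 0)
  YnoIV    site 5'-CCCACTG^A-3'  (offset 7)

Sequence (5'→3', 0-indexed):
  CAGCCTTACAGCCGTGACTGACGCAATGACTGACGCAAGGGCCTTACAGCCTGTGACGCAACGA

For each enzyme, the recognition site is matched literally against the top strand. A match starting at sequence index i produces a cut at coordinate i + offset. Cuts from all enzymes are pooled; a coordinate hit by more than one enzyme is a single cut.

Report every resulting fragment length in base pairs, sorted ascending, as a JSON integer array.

[1,1,3,7,7,12,15,18]

Site scan:
  WciV GCCTT/4: at [2, 40] ⇒ [6, 44]
  MvoVI (GTATATAT, off=3): no sites
  BxoII TGACGCAA/7: at [18, 30, 53] ⇒ [25, 37, 60]
  DwuIII ACAGCC/0: at [7, 45, 63] ⇒ [7, 45, 63]
  YnoIV (CCCACTGA, off=7): no sites

All cut coordinates (distinct, sorted): [6, 7, 25, 37, 44, 45, 60, 63]

Fragments:
  6→7: 1 bp
  7→25: 18 bp
  25→37: 12 bp
  37→44: 7 bp
  44→45: 1 bp
  45→60: 15 bp
  60→63: 3 bp
  63→6 (wrap): 64-63+6 = 7 bp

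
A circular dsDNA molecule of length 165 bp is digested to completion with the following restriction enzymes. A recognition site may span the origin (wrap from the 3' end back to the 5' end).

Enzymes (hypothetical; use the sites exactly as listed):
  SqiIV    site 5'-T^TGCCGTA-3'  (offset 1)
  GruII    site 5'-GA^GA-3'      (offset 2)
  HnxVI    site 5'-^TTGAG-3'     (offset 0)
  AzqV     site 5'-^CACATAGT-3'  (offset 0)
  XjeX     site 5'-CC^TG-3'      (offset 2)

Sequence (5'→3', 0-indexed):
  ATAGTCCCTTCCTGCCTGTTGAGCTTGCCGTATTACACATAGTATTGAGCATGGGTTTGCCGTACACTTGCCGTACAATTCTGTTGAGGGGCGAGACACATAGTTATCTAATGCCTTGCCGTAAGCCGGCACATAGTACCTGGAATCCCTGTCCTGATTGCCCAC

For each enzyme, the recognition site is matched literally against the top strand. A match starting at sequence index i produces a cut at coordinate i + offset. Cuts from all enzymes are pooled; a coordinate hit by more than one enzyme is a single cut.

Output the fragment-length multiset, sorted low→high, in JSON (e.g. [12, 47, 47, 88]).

Site scan:
  SqiIV (TTGCCGTA, off=1): starts [24, 56, 67, 115] → cuts [25, 57, 68, 116]
  GruII (GAGA, off=2): starts [92] → cuts [94]
  HnxVI (TTGAG, off=0): starts [18, 44, 83] → cuts [18, 44, 83]
  AzqV (CACATAGT, off=0): starts [35, 96, 129, 162] → cuts [35, 96, 129, 162]
  XjeX (CCTG, off=2): starts [10, 14, 138, 147, 152] → cuts [12, 16, 140, 149, 154]

All cut coordinates (distinct, sorted): [12, 16, 18, 25, 35, 44, 57, 68, 83, 94, 96, 116, 129, 140, 149, 154, 162]

Fragment lengths:
  12→16: 4 bp
  16→18: 2 bp
  18→25: 7 bp
  25→35: 10 bp
  35→44: 9 bp
  44→57: 13 bp
  57→68: 11 bp
  68→83: 15 bp
  83→94: 11 bp
  94→96: 2 bp
  96→116: 20 bp
  116→129: 13 bp
  129→140: 11 bp
  140→149: 9 bp
  149→154: 5 bp
  154→162: 8 bp
  162→12 (wrap): 165-162+12 = 15 bp

[2,2,4,5,7,8,9,9,10,11,11,11,13,13,15,15,20]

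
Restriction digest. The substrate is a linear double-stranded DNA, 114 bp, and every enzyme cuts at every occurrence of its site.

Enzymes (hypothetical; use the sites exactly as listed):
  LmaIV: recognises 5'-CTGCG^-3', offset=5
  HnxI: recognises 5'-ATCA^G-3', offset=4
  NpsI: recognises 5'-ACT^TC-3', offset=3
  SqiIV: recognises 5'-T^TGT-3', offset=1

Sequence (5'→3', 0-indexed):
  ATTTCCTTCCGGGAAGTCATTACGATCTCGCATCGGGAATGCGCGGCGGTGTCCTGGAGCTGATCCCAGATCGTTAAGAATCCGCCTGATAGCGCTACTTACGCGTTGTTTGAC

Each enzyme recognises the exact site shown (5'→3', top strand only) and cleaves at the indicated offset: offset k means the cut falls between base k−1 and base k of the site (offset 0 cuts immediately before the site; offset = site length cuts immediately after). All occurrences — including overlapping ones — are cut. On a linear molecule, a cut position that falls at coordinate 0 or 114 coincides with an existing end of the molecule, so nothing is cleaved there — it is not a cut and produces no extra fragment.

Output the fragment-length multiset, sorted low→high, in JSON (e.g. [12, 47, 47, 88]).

Scan for sites:
  LmaIV (CTGCG, off=5): no sites
  HnxI (ATCAG, off=4): no sites
  NpsI (ACTTC, off=3): no sites
  SqiIV (TTGT, off=1): starts [105] → cuts [106]

All cut coordinates (distinct, sorted): [106]

Fragments:
  [0,106): 106 bp
  [106,114): 8 bp

[8,106]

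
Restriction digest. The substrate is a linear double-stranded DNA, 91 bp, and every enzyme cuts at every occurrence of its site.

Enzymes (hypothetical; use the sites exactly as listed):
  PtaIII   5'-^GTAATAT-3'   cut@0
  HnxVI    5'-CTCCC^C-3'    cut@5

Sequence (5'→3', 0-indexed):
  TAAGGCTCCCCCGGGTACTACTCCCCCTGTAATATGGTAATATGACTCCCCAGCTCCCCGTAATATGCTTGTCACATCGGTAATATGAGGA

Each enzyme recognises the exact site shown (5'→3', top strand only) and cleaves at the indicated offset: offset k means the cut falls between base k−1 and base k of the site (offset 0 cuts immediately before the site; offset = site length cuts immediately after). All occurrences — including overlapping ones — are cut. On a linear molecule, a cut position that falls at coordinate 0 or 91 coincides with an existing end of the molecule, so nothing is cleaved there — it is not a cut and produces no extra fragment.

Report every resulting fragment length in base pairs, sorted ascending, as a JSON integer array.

Scan for sites:
  PtaIII GTAATAT/0: at [28, 36, 59, 79] ⇒ [28, 36, 59, 79]
  HnxVI CTCCCC/5: at [5, 20, 45, 53] ⇒ [10, 25, 50, 58]

All cut coordinates (distinct, sorted): [10, 25, 28, 36, 50, 58, 59, 79]

Fragment lengths:
  [0,10): 10 bp
  [10,25): 15 bp
  [25,28): 3 bp
  [28,36): 8 bp
  [36,50): 14 bp
  [50,58): 8 bp
  [58,59): 1 bp
  [59,79): 20 bp
  [79,91): 12 bp

[1,3,8,8,10,12,14,15,20]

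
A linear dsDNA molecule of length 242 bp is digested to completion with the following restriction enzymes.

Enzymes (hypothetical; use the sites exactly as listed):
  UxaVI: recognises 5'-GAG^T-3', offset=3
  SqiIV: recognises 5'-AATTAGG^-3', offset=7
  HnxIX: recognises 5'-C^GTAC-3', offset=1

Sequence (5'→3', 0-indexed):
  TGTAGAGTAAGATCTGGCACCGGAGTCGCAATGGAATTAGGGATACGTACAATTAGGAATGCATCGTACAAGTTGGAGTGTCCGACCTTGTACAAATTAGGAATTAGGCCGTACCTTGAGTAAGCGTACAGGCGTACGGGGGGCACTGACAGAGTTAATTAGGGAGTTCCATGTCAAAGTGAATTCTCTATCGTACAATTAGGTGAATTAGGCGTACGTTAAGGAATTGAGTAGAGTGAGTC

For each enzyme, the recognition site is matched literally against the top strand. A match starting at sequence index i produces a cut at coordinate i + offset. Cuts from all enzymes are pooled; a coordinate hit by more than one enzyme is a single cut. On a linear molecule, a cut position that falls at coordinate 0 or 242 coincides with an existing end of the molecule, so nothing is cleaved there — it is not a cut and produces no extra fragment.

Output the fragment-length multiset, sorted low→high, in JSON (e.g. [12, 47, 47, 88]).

Scan for sites:
  UxaVI GAGT/3: at [4, 22, 75, 117, 151, 163, 228, 233, 237] ⇒ [7, 25, 78, 120, 154, 166, 231, 236, 240]
  SqiIV AATTAGG/7: at [34, 50, 94, 101, 156, 196, 205] ⇒ [41, 57, 101, 108, 163, 203, 212]
  HnxIX CGTAC/1: at [45, 64, 109, 124, 132, 191, 212] ⇒ [46, 65, 110, 125, 133, 192, 213]

Pooled cuts: [7, 25, 41, 46, 57, 65, 78, 101, 108, 110, 120, 125, 133, 154, 163, 166, 192, 203, 212, 213, 231, 236, 240]

Fragment lengths:
  [0,7): 7 bp
  [7,25): 18 bp
  [25,41): 16 bp
  [41,46): 5 bp
  [46,57): 11 bp
  [57,65): 8 bp
  [65,78): 13 bp
  [78,101): 23 bp
  [101,108): 7 bp
  [108,110): 2 bp
  [110,120): 10 bp
  [120,125): 5 bp
  [125,133): 8 bp
  [133,154): 21 bp
  [154,163): 9 bp
  [163,166): 3 bp
  [166,192): 26 bp
  [192,203): 11 bp
  [203,212): 9 bp
  [212,213): 1 bp
  [213,231): 18 bp
  [231,236): 5 bp
  [236,240): 4 bp
  [240,242): 2 bp

[1,2,2,3,4,5,5,5,7,7,8,8,9,9,10,11,11,13,16,18,18,21,23,26]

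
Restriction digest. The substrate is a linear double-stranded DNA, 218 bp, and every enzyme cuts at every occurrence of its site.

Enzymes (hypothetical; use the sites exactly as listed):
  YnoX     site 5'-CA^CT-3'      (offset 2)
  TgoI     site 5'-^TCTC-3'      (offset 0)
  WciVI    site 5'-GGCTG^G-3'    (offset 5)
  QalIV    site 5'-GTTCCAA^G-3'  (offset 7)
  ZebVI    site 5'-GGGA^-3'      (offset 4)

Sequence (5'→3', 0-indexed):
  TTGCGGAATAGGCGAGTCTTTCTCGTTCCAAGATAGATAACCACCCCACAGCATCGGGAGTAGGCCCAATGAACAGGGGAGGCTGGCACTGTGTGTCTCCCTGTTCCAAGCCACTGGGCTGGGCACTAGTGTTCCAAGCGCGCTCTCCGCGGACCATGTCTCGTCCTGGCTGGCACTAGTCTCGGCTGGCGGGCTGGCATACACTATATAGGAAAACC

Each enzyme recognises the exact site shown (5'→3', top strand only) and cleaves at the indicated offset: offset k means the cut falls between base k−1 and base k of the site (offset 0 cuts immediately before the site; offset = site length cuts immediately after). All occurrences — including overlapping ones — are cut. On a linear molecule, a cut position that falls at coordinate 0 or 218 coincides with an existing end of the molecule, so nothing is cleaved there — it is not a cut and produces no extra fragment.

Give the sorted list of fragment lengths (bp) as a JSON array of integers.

Scan for sites:
  YnoX CACT/2: at [86, 111, 123, 173, 201] ⇒ [88, 113, 125, 175, 203]
  TgoI TCTC/0: at [20, 95, 143, 158, 179] ⇒ [20, 95, 143, 158, 179]
  WciVI GGCTGG/5: at [80, 116, 167, 183, 191] ⇒ [85, 121, 172, 188, 196]
  QalIV GTTCCAAG/7: at [24, 102, 130] ⇒ [31, 109, 137]
  ZebVI GGGA/4: at [55, 76] ⇒ [59, 80]

Pooled cuts: [20, 31, 59, 80, 85, 88, 95, 109, 113, 121, 125, 137, 143, 158, 172, 175, 179, 188, 196, 203]

Fragments:
  [0,20): 20 bp
  [20,31): 11 bp
  [31,59): 28 bp
  [59,80): 21 bp
  [80,85): 5 bp
  [85,88): 3 bp
  [88,95): 7 bp
  [95,109): 14 bp
  [109,113): 4 bp
  [113,121): 8 bp
  [121,125): 4 bp
  [125,137): 12 bp
  [137,143): 6 bp
  [143,158): 15 bp
  [158,172): 14 bp
  [172,175): 3 bp
  [175,179): 4 bp
  [179,188): 9 bp
  [188,196): 8 bp
  [196,203): 7 bp
  [203,218): 15 bp

[3,3,4,4,4,5,6,7,7,8,8,9,11,12,14,14,15,15,20,21,28]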